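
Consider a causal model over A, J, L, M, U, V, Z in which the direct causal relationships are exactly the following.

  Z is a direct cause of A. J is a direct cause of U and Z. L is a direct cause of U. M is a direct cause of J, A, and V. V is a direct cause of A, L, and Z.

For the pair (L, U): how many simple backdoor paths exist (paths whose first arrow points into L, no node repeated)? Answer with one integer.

A backdoor path from L to U is any simple undirected path whose first edge points into L (i.e. leaves L via a parent).
Parents of L: {V}.
Enumerating:
  P1: L <- V <- M -> J -> U
  P2: L <- V <- M -> A <- Z <- J -> U
  P3: L <- V -> Z <- J -> U
  P4: L <- V -> Z -> A <- M -> J -> U
  P5: L <- V -> A <- M -> J -> U
  P6: L <- V -> A <- Z <- J -> U
That exhausts the simple backdoor paths. Count: 6.

6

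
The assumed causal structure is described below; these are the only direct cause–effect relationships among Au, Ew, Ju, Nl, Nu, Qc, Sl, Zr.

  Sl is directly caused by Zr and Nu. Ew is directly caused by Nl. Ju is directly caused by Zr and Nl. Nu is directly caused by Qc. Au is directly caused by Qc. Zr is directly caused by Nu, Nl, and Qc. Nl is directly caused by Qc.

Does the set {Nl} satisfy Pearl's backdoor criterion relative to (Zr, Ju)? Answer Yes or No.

Yes

Backdoor paths from Zr to Ju (paths whose first edge points into Zr):
  P1: Zr <- Qc -> Nl -> Ju
  P2: Zr <- Nu <- Qc -> Nl -> Ju
  P3: Zr <- Nl -> Ju
Condition 1 (no descendant of Zr in the set): holds — descendants of Zr are {Ju, Sl}; none are in {Nl}.
Condition 2 (every backdoor path blocked by {Nl}):
  P1: blocked at chain node Nl ∈ conditioning set.
  P2: blocked at chain node Nl ∈ conditioning set.
  P3: blocked at fork node Nl ∈ conditioning set.
{Nl} satisfies the backdoor criterion.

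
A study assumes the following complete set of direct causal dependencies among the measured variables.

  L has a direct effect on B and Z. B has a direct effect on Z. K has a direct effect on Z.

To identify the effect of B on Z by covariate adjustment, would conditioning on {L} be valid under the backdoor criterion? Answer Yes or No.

Yes

Backdoor paths from B to Z (paths whose first edge points into B):
  P1: B <- L -> Z
Condition 1 (no descendant of B in the set): holds — descendants of B are {Z}; none are in {L}.
Condition 2 (every backdoor path blocked by {L}):
  P1: blocked at fork node L ∈ conditioning set.
{L} satisfies the backdoor criterion.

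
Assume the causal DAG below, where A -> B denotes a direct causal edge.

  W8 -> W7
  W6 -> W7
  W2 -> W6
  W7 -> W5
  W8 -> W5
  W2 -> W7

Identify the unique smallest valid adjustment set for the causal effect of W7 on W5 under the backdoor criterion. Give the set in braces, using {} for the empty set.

{W8}

Variables eligible for adjustment (non-descendants of W7, excluding W7 and W5): {W2, W6, W8}.
Backdoor paths from W7 to W5:
  P1: W7 <- W8 -> W5
The empty set is not sufficient: P1 (W7 <- W8 -> W5) has no collider blocking it and no conditioned non-collider, so it is open.
Try {W8}:
  P1: blocked at fork node W8 ∈ conditioning set.
{W8} contains no descendant of W7 and blocks every backdoor path.
No other singleton works — e.g. {W2} leaves P1 open — so {W8} is the unique smallest valid adjustment set.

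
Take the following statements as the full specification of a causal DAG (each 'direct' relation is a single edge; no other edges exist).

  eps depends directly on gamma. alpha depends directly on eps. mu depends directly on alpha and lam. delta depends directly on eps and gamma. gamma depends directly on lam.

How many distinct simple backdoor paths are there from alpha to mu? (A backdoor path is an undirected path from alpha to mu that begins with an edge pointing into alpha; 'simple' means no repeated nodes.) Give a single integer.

2

A backdoor path from alpha to mu is any simple undirected path whose first edge points into alpha (i.e. leaves alpha via a parent).
Parents of alpha: {eps}.
Enumerating:
  P1: alpha <- eps <- gamma <- lam -> mu
  P2: alpha <- eps -> delta <- gamma <- lam -> mu
That exhausts the simple backdoor paths. Count: 2.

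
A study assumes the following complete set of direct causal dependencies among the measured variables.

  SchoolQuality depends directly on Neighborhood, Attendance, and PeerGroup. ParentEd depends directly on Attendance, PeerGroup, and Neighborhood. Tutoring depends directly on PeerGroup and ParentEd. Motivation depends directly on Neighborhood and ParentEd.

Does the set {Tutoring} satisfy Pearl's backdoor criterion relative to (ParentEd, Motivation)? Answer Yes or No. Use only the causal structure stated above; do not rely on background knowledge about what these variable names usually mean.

No

Backdoor paths from ParentEd to Motivation (paths whose first edge points into ParentEd):
  P1: ParentEd <- Attendance -> SchoolQuality <- Neighborhood -> Motivation
  P2: ParentEd <- PeerGroup -> SchoolQuality <- Neighborhood -> Motivation
  P3: ParentEd <- Neighborhood -> Motivation
Condition 1 (no descendant of ParentEd in the set): FAILS — Tutoring is a descendant of ParentEd.
Condition 2 (every backdoor path blocked by {Tutoring}):
  P1: blocked at collider SchoolQuality (neither it nor any descendant is in the conditioning set).
  P2: blocked at collider SchoolQuality (neither it nor any descendant is in the conditioning set).
  P3: open — no interior node is in the conditioning set.
{Tutoring} does not satisfy the backdoor criterion.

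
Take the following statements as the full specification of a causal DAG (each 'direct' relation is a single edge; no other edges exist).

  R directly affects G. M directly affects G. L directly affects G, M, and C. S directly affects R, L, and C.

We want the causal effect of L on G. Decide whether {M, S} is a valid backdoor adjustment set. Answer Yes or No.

Backdoor paths from L to G (paths whose first edge points into L):
  P1: L <- S -> R -> G
Condition 1 (no descendant of L in the set): FAILS — M is a descendant of L.
Condition 2 (every backdoor path blocked by {M, S}):
  P1: blocked at fork node S ∈ conditioning set.
{M, S} does not satisfy the backdoor criterion.

No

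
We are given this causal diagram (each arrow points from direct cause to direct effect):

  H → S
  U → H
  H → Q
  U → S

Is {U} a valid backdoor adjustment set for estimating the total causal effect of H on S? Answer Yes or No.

Yes

Backdoor paths from H to S (paths whose first edge points into H):
  P1: H <- U -> S
Condition 1 (no descendant of H in the set): holds — descendants of H are {Q, S}; none are in {U}.
Condition 2 (every backdoor path blocked by {U}):
  P1: blocked at fork node U ∈ conditioning set.
{U} satisfies the backdoor criterion.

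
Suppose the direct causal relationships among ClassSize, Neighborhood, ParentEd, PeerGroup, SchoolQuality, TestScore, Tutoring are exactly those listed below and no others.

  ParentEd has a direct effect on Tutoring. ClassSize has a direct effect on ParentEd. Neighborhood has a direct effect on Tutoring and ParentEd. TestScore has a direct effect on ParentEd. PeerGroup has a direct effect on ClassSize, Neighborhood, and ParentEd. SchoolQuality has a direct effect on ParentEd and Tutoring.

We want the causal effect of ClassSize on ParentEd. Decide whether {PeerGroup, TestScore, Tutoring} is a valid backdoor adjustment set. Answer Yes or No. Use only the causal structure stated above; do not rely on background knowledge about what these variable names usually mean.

No

Backdoor paths from ClassSize to ParentEd (paths whose first edge points into ClassSize):
  P1: ClassSize <- PeerGroup -> Neighborhood -> ParentEd
  P2: ClassSize <- PeerGroup -> Neighborhood -> Tutoring <- SchoolQuality -> ParentEd
  P3: ClassSize <- PeerGroup -> Neighborhood -> Tutoring <- ParentEd
  P4: ClassSize <- PeerGroup -> ParentEd
Condition 1 (no descendant of ClassSize in the set): FAILS — Tutoring is a descendant of ClassSize.
Condition 2 (every backdoor path blocked by {PeerGroup, TestScore, Tutoring}):
  P1: blocked at fork node PeerGroup ∈ conditioning set.
  P2: blocked at fork node PeerGroup ∈ conditioning set.
  P3: blocked at fork node PeerGroup ∈ conditioning set.
  P4: blocked at fork node PeerGroup ∈ conditioning set.
{PeerGroup, TestScore, Tutoring} does not satisfy the backdoor criterion.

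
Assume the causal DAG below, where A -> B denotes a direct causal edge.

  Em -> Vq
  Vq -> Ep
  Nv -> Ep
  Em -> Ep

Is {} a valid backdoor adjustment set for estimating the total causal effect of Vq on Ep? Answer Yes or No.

Backdoor paths from Vq to Ep (paths whose first edge points into Vq):
  P1: Vq <- Em -> Ep
Condition 1 (no descendant of Vq in the set): holds — descendants of Vq are {Ep}; none are in {}.
Condition 2 (every backdoor path blocked by {}):
  P1: open — no interior node is in the conditioning set.
{} does not satisfy the backdoor criterion.

No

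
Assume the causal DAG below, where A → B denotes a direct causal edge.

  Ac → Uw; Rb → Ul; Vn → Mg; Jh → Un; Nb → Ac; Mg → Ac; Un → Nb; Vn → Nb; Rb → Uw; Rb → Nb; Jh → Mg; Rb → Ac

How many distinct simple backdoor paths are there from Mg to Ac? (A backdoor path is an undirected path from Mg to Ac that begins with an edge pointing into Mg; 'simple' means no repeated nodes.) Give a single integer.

6

A backdoor path from Mg to Ac is any simple undirected path whose first edge points into Mg (i.e. leaves Mg via a parent).
Parents of Mg: {Jh, Vn}.
Enumerating:
  P1: Mg <- Vn -> Nb <- Rb -> Ac
  P2: Mg <- Vn -> Nb <- Rb -> Uw <- Ac
  P3: Mg <- Vn -> Nb -> Ac
  P4: Mg <- Jh -> Un -> Nb <- Rb -> Ac
  P5: Mg <- Jh -> Un -> Nb <- Rb -> Uw <- Ac
  P6: Mg <- Jh -> Un -> Nb -> Ac
That exhausts the simple backdoor paths. Count: 6.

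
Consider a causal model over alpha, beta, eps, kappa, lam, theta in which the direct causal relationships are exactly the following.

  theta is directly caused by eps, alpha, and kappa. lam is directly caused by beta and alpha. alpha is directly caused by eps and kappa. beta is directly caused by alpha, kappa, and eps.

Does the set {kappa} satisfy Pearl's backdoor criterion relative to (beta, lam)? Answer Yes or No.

No

Backdoor paths from beta to lam (paths whose first edge points into beta):
  P1: beta <- kappa -> alpha -> lam
  P2: beta <- kappa -> theta <- eps -> alpha -> lam
  P3: beta <- kappa -> theta <- alpha -> lam
  P4: beta <- eps -> alpha -> lam
  P5: beta <- eps -> theta <- kappa -> alpha -> lam
  P6: beta <- eps -> theta <- alpha -> lam
  P7: beta <- alpha -> lam
Condition 1 (no descendant of beta in the set): holds — descendants of beta are {lam}; none are in {kappa}.
Condition 2 (every backdoor path blocked by {kappa}):
  P1: blocked at fork node kappa ∈ conditioning set.
  P2: blocked at fork node kappa ∈ conditioning set.
  P3: blocked at fork node kappa ∈ conditioning set.
  P4: open — no interior node is in the conditioning set.
  P5: blocked at collider theta (neither it nor any descendant is in the conditioning set).
  P6: blocked at collider theta (neither it nor any descendant is in the conditioning set).
  P7: open — no interior node is in the conditioning set.
{kappa} does not satisfy the backdoor criterion.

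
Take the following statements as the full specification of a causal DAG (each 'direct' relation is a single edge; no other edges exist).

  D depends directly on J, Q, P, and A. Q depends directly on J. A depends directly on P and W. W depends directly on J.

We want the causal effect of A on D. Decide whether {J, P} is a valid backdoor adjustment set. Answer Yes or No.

Yes

Backdoor paths from A to D (paths whose first edge points into A):
  P1: A <- W <- J -> Q -> D
  P2: A <- W <- J -> D
  P3: A <- P -> D
Condition 1 (no descendant of A in the set): holds — descendants of A are {D}; none are in {J, P}.
Condition 2 (every backdoor path blocked by {J, P}):
  P1: blocked at fork node J ∈ conditioning set.
  P2: blocked at fork node J ∈ conditioning set.
  P3: blocked at fork node P ∈ conditioning set.
{J, P} satisfies the backdoor criterion.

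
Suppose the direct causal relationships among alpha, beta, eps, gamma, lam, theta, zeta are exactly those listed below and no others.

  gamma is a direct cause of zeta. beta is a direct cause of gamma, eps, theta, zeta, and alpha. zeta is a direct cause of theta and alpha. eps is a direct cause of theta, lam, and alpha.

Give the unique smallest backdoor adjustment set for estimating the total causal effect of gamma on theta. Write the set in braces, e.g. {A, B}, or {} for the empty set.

{beta}

Variables eligible for adjustment (non-descendants of gamma, excluding gamma and theta): {beta, eps, lam}.
Backdoor paths from gamma to theta:
  P1: gamma <- beta -> zeta -> theta
  P2: gamma <- beta -> zeta -> alpha <- eps -> theta
  P3: gamma <- beta -> eps -> theta
  P4: gamma <- beta -> eps -> alpha <- zeta -> theta
  P5: gamma <- beta -> theta
  P6: gamma <- beta -> alpha <- zeta -> theta
  P7: gamma <- beta -> alpha <- eps -> theta
The empty set is not sufficient: P1 (gamma <- beta -> zeta -> theta) has no collider blocking it and no conditioned non-collider, so it is open.
Try {beta}:
  P1: blocked at fork node beta ∈ conditioning set.
  P2: blocked at fork node beta ∈ conditioning set.
  P3: blocked at fork node beta ∈ conditioning set.
  P4: blocked at fork node beta ∈ conditioning set.
  P5: blocked at fork node beta ∈ conditioning set.
  P6: blocked at fork node beta ∈ conditioning set.
  P7: blocked at fork node beta ∈ conditioning set.
{beta} contains no descendant of gamma and blocks every backdoor path.
No other singleton works — e.g. {eps} leaves P1 open — so {beta} is the unique smallest valid adjustment set.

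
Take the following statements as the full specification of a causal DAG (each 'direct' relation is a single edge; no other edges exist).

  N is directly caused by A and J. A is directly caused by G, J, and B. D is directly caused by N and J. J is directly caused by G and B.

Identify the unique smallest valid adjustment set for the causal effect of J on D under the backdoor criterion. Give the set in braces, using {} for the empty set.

Variables eligible for adjustment (non-descendants of J, excluding J and D): {B, G}.
Backdoor paths from J to D:
  P1: J <- G -> A -> N -> D
  P2: J <- B -> A -> N -> D
The empty set is not sufficient: P1 (J <- G -> A -> N -> D) has no collider blocking it and no conditioned non-collider, so it is open.
Try {B, G}:
  P1: blocked at fork node G ∈ conditioning set.
  P2: blocked at fork node B ∈ conditioning set.
{B, G} contains no descendant of J and blocks every backdoor path.
Every element of {B, G} is needed (dropping B leaves P2 open; dropping G leaves P1 open), so no proper subset is valid.
Among all size-2 subsets of the eligible variables, only {B, G} blocks every backdoor path, so it is the unique smallest valid adjustment set.

{B, G}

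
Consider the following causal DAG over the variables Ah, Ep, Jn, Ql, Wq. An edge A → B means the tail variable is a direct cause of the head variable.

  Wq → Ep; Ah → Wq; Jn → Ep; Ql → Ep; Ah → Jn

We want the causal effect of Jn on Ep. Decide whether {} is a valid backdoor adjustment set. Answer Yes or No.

Backdoor paths from Jn to Ep (paths whose first edge points into Jn):
  P1: Jn <- Ah -> Wq -> Ep
Condition 1 (no descendant of Jn in the set): holds — descendants of Jn are {Ep}; none are in {}.
Condition 2 (every backdoor path blocked by {}):
  P1: open — no interior node is in the conditioning set.
{} does not satisfy the backdoor criterion.

No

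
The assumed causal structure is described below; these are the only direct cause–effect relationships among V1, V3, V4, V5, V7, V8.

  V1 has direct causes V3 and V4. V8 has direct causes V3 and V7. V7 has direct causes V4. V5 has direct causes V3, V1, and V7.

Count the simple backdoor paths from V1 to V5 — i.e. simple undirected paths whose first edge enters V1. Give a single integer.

A backdoor path from V1 to V5 is any simple undirected path whose first edge points into V1 (i.e. leaves V1 via a parent).
Parents of V1: {V3, V4}.
Enumerating:
  P1: V1 <- V3 -> V8 <- V7 -> V5
  P2: V1 <- V3 -> V5
  P3: V1 <- V4 -> V7 -> V8 <- V3 -> V5
  P4: V1 <- V4 -> V7 -> V5
That exhausts the simple backdoor paths. Count: 4.

4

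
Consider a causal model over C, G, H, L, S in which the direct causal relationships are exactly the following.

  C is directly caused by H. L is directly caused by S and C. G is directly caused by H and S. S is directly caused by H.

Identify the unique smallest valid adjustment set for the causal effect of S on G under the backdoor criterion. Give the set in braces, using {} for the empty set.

Variables eligible for adjustment (non-descendants of S, excluding S and G): {C, H}.
Backdoor paths from S to G:
  P1: S <- H -> G
The empty set is not sufficient: P1 (S <- H -> G) has no collider blocking it and no conditioned non-collider, so it is open.
Try {H}:
  P1: blocked at fork node H ∈ conditioning set.
{H} contains no descendant of S and blocks every backdoor path.
No other singleton works — e.g. {C} leaves P1 open — so {H} is the unique smallest valid adjustment set.

{H}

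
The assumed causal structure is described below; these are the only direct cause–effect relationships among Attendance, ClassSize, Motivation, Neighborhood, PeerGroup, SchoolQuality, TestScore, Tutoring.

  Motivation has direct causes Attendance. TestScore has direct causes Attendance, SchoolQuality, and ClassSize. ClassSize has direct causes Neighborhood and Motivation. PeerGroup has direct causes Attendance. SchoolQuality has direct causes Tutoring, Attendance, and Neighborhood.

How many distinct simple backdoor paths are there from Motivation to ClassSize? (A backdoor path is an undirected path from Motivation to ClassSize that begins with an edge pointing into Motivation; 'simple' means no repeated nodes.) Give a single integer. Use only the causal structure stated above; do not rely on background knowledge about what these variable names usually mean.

A backdoor path from Motivation to ClassSize is any simple undirected path whose first edge points into Motivation (i.e. leaves Motivation via a parent).
Parents of Motivation: {Attendance}.
Enumerating:
  P1: Motivation <- Attendance -> SchoolQuality <- Neighborhood -> ClassSize
  P2: Motivation <- Attendance -> SchoolQuality -> TestScore <- ClassSize
  P3: Motivation <- Attendance -> TestScore <- SchoolQuality <- Neighborhood -> ClassSize
  P4: Motivation <- Attendance -> TestScore <- ClassSize
That exhausts the simple backdoor paths. Count: 4.

4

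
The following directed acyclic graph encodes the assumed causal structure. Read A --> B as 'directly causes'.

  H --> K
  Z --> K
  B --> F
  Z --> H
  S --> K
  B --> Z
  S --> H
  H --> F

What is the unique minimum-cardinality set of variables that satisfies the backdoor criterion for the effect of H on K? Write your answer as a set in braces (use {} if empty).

Variables eligible for adjustment (non-descendants of H, excluding H and K): {B, S, Z}.
Backdoor paths from H to K:
  P1: H <- Z -> K
  P2: H <- S -> K
The empty set is not sufficient: P1 (H <- Z -> K) has no collider blocking it and no conditioned non-collider, so it is open.
Try {S, Z}:
  P1: blocked at fork node Z ∈ conditioning set.
  P2: blocked at fork node S ∈ conditioning set.
{S, Z} contains no descendant of H and blocks every backdoor path.
Every element of {S, Z} is needed (dropping S leaves P2 open; dropping Z leaves P1 open), so no proper subset is valid.
Among all size-2 subsets of the eligible variables, only {S, Z} blocks every backdoor path, so it is the unique smallest valid adjustment set.

{S, Z}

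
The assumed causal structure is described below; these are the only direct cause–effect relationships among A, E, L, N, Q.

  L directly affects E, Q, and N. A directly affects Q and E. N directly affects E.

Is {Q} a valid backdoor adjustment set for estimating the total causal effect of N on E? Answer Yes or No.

No

Backdoor paths from N to E (paths whose first edge points into N):
  P1: N <- L -> E
  P2: N <- L -> Q <- A -> E
Condition 1 (no descendant of N in the set): holds — descendants of N are {E}; none are in {Q}.
Condition 2 (every backdoor path blocked by {Q}):
  P1: open — no interior node is in the conditioning set.
  P2: open — collider(s) Q are conditioned on (or have a conditioned descendant) and no non-collider on the path is in the set.
{Q} does not satisfy the backdoor criterion.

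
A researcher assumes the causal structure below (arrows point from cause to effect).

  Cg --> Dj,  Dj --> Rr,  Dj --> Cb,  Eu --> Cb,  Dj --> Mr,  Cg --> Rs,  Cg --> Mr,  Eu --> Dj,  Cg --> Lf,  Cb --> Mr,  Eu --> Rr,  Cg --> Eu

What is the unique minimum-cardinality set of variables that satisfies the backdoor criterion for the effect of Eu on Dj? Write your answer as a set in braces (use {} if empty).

Variables eligible for adjustment (non-descendants of Eu, excluding Eu and Dj): {Cg, Lf, Rs}.
Backdoor paths from Eu to Dj:
  P1: Eu <- Cg -> Dj
  P2: Eu <- Cg -> Mr <- Dj
  P3: Eu <- Cg -> Mr <- Cb <- Dj
The empty set is not sufficient: P1 (Eu <- Cg -> Dj) has no collider blocking it and no conditioned non-collider, so it is open.
Try {Cg}:
  P1: blocked at fork node Cg ∈ conditioning set.
  P2: blocked at fork node Cg ∈ conditioning set.
  P3: blocked at fork node Cg ∈ conditioning set.
{Cg} contains no descendant of Eu and blocks every backdoor path.
No other singleton works — e.g. {Lf} leaves P1 open — so {Cg} is the unique smallest valid adjustment set.

{Cg}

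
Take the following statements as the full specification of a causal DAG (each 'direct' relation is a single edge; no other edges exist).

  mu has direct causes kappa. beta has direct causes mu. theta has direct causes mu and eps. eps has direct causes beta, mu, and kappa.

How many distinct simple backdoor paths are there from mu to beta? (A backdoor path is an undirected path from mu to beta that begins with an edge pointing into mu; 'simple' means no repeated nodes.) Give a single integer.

1

A backdoor path from mu to beta is any simple undirected path whose first edge points into mu (i.e. leaves mu via a parent).
Parents of mu: {kappa}.
Enumerating:
  P1: mu <- kappa -> eps <- beta
That exhausts the simple backdoor paths. Count: 1.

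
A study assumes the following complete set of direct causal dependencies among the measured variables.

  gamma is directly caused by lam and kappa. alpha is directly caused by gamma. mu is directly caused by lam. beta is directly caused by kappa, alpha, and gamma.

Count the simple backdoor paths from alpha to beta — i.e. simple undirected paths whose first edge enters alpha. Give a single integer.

A backdoor path from alpha to beta is any simple undirected path whose first edge points into alpha (i.e. leaves alpha via a parent).
Parents of alpha: {gamma}.
Enumerating:
  P1: alpha <- gamma <- kappa -> beta
  P2: alpha <- gamma -> beta
That exhausts the simple backdoor paths. Count: 2.

2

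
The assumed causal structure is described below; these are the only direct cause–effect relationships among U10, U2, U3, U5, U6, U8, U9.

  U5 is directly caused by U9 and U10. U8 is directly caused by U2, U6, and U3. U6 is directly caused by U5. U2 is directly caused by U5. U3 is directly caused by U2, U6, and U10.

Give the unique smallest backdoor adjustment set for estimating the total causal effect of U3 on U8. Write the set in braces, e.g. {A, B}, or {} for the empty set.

{U2, U6}

Variables eligible for adjustment (non-descendants of U3, excluding U3 and U8): {U10, U2, U5, U6, U9}.
Backdoor paths from U3 to U8:
  P1: U3 <- U10 -> U5 -> U6 -> U8
  P2: U3 <- U10 -> U5 -> U2 -> U8
  P3: U3 <- U6 <- U5 -> U2 -> U8
  P4: U3 <- U6 -> U8
  P5: U3 <- U2 <- U5 -> U6 -> U8
  P6: U3 <- U2 -> U8
The empty set is not sufficient: P1 (U3 <- U10 -> U5 -> U6 -> U8) has no collider blocking it and no conditioned non-collider, so it is open.
Try {U2, U6}:
  P1: blocked at chain node U6 ∈ conditioning set.
  P2: blocked at chain node U2 ∈ conditioning set.
  P3: blocked at chain node U6 ∈ conditioning set.
  P4: blocked at fork node U6 ∈ conditioning set.
  P5: blocked at chain node U2 ∈ conditioning set.
  P6: blocked at fork node U2 ∈ conditioning set.
{U2, U6} contains no descendant of U3 and blocks every backdoor path.
Every element of {U2, U6} is needed (dropping U2 leaves P2 open; dropping U6 leaves P1 open), so no proper subset is valid.
Among all size-2 subsets of the eligible variables, only {U2, U6} blocks every backdoor path, so it is the unique smallest valid adjustment set.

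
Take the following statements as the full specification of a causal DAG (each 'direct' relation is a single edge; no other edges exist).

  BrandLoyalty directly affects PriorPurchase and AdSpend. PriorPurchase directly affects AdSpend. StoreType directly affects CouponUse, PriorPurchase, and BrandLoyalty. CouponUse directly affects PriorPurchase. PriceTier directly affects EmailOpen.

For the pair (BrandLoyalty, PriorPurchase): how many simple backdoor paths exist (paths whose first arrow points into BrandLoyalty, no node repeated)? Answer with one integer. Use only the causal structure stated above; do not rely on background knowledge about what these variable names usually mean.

A backdoor path from BrandLoyalty to PriorPurchase is any simple undirected path whose first edge points into BrandLoyalty (i.e. leaves BrandLoyalty via a parent).
Parents of BrandLoyalty: {StoreType}.
Enumerating:
  P1: BrandLoyalty <- StoreType -> CouponUse -> PriorPurchase
  P2: BrandLoyalty <- StoreType -> PriorPurchase
That exhausts the simple backdoor paths. Count: 2.

2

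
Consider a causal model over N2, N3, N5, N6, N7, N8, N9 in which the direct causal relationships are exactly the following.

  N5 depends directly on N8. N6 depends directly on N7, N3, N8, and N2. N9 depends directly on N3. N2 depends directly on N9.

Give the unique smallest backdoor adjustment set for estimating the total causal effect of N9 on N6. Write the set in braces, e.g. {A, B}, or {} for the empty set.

Variables eligible for adjustment (non-descendants of N9, excluding N9 and N6): {N3, N5, N7, N8}.
Backdoor paths from N9 to N6:
  P1: N9 <- N3 -> N6
The empty set is not sufficient: P1 (N9 <- N3 -> N6) has no collider blocking it and no conditioned non-collider, so it is open.
Try {N3}:
  P1: blocked at fork node N3 ∈ conditioning set.
{N3} contains no descendant of N9 and blocks every backdoor path.
No other singleton works — e.g. {N8} leaves P1 open — so {N3} is the unique smallest valid adjustment set.

{N3}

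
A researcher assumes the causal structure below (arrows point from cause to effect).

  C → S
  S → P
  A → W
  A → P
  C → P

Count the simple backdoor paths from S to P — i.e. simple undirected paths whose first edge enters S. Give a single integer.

1

A backdoor path from S to P is any simple undirected path whose first edge points into S (i.e. leaves S via a parent).
Parents of S: {C}.
Enumerating:
  P1: S <- C -> P
That exhausts the simple backdoor paths. Count: 1.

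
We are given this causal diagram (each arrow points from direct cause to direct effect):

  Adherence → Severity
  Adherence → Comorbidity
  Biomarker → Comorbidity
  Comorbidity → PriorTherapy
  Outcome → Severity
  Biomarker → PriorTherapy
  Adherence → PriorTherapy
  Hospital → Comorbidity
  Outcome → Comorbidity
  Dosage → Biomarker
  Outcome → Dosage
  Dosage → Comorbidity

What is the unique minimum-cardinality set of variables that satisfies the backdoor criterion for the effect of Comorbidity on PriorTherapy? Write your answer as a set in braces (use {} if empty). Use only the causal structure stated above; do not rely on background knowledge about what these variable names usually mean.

{Adherence, Biomarker}

Variables eligible for adjustment (non-descendants of Comorbidity, excluding Comorbidity and PriorTherapy): {Adherence, Biomarker, Dosage, Hospital, Outcome, Severity}.
Backdoor paths from Comorbidity to PriorTherapy:
  P1: Comorbidity <- Outcome -> Dosage -> Biomarker -> PriorTherapy
  P2: Comorbidity <- Outcome -> Severity <- Adherence -> PriorTherapy
  P3: Comorbidity <- Dosage <- Outcome -> Severity <- Adherence -> PriorTherapy
  P4: Comorbidity <- Dosage -> Biomarker -> PriorTherapy
  P5: Comorbidity <- Adherence -> Severity <- Outcome -> Dosage -> Biomarker -> PriorTherapy
  P6: Comorbidity <- Adherence -> PriorTherapy
  P7: Comorbidity <- Biomarker <- Dosage <- Outcome -> Severity <- Adherence -> PriorTherapy
  P8: Comorbidity <- Biomarker -> PriorTherapy
The empty set is not sufficient: P1 (Comorbidity <- Outcome -> Dosage -> Biomarker -> PriorTherapy) has no collider blocking it and no conditioned non-collider, so it is open.
Try {Adherence, Biomarker}:
  P1: blocked at chain node Biomarker ∈ conditioning set.
  P2: blocked at collider Severity (neither it nor any descendant is in the conditioning set).
  P3: blocked at collider Severity (neither it nor any descendant is in the conditioning set).
  P4: blocked at chain node Biomarker ∈ conditioning set.
  P5: blocked at fork node Adherence ∈ conditioning set.
  P6: blocked at fork node Adherence ∈ conditioning set.
  P7: blocked at chain node Biomarker ∈ conditioning set.
  P8: blocked at fork node Biomarker ∈ conditioning set.
{Adherence, Biomarker} contains no descendant of Comorbidity and blocks every backdoor path.
Every element of {Adherence, Biomarker} is needed (dropping Adherence leaves P6 open; dropping Biomarker leaves P1 open), so no proper subset is valid.
Among all size-2 subsets of the eligible variables, only {Adherence, Biomarker} blocks every backdoor path, so it is the unique smallest valid adjustment set.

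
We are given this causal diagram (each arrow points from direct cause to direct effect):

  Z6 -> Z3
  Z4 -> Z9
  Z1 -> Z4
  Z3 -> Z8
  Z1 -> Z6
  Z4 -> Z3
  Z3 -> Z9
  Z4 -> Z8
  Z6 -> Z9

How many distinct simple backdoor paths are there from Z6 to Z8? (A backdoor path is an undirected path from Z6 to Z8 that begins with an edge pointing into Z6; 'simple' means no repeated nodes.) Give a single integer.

A backdoor path from Z6 to Z8 is any simple undirected path whose first edge points into Z6 (i.e. leaves Z6 via a parent).
Parents of Z6: {Z1}.
Enumerating:
  P1: Z6 <- Z1 -> Z4 -> Z3 -> Z8
  P2: Z6 <- Z1 -> Z4 -> Z8
  P3: Z6 <- Z1 -> Z4 -> Z9 <- Z3 -> Z8
That exhausts the simple backdoor paths. Count: 3.

3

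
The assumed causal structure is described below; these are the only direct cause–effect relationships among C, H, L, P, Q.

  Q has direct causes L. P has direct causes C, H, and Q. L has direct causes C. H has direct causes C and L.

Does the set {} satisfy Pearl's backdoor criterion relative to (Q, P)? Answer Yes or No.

Backdoor paths from Q to P (paths whose first edge points into Q):
  P1: Q <- L <- C -> H -> P
  P2: Q <- L <- C -> P
  P3: Q <- L -> H <- C -> P
  P4: Q <- L -> H -> P
Condition 1 (no descendant of Q in the set): holds — descendants of Q are {P}; none are in {}.
Condition 2 (every backdoor path blocked by {}):
  P1: open — no interior node is in the conditioning set.
  P2: open — no interior node is in the conditioning set.
  P3: blocked at collider H (neither it nor any descendant is in the conditioning set).
  P4: open — no interior node is in the conditioning set.
{} does not satisfy the backdoor criterion.

No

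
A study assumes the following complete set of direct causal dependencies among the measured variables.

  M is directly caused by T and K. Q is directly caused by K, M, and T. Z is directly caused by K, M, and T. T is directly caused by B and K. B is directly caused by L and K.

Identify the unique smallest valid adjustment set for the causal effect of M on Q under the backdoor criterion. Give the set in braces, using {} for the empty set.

{K, T}

Variables eligible for adjustment (non-descendants of M, excluding M and Q): {B, K, L, T}.
Backdoor paths from M to Q:
  P1: M <- K -> B -> T -> Q
  P2: M <- K -> T -> Q
  P3: M <- K -> Q
  P4: M <- K -> Z <- T -> Q
  P5: M <- T <- K -> Q
  P6: M <- T <- B <- K -> Q
  P7: M <- T -> Q
  P8: M <- T -> Z <- K -> Q
The empty set is not sufficient: P1 (M <- K -> B -> T -> Q) has no collider blocking it and no conditioned non-collider, so it is open.
Try {K, T}:
  P1: blocked at fork node K ∈ conditioning set.
  P2: blocked at fork node K ∈ conditioning set.
  P3: blocked at fork node K ∈ conditioning set.
  P4: blocked at fork node K ∈ conditioning set.
  P5: blocked at chain node T ∈ conditioning set.
  P6: blocked at chain node T ∈ conditioning set.
  P7: blocked at fork node T ∈ conditioning set.
  P8: blocked at fork node T ∈ conditioning set.
{K, T} contains no descendant of M and blocks every backdoor path.
Every element of {K, T} is needed (dropping K leaves P3 open; dropping T leaves P7 open), so no proper subset is valid.
Among all size-2 subsets of the eligible variables, only {K, T} blocks every backdoor path, so it is the unique smallest valid adjustment set.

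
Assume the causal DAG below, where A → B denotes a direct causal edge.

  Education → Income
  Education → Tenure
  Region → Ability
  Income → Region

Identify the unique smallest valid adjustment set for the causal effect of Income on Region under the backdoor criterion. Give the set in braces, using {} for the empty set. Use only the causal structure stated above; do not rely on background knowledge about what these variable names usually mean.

Variables eligible for adjustment (non-descendants of Income, excluding Income and Region): {Education, Tenure}.
Backdoor paths from Income to Region:
  (none)
With no backdoor paths the empty set already satisfies the criterion, and it is trivially minimal.

{}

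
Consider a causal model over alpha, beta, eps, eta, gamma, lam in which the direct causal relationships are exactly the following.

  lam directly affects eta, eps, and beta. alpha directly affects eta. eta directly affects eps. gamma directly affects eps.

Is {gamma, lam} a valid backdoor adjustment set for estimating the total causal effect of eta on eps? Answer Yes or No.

Backdoor paths from eta to eps (paths whose first edge points into eta):
  P1: eta <- lam -> eps
Condition 1 (no descendant of eta in the set): holds — descendants of eta are {eps}; none are in {gamma, lam}.
Condition 2 (every backdoor path blocked by {gamma, lam}):
  P1: blocked at fork node lam ∈ conditioning set.
{gamma, lam} satisfies the backdoor criterion.

Yes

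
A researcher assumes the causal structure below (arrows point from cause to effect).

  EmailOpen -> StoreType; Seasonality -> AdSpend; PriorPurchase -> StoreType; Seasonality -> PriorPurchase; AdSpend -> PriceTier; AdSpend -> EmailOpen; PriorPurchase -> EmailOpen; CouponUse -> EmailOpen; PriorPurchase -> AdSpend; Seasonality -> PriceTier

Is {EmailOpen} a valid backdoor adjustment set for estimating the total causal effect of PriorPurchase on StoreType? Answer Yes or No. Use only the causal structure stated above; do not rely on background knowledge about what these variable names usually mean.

No

Backdoor paths from PriorPurchase to StoreType (paths whose first edge points into PriorPurchase):
  P1: PriorPurchase <- Seasonality -> AdSpend -> EmailOpen -> StoreType
  P2: PriorPurchase <- Seasonality -> PriceTier <- AdSpend -> EmailOpen -> StoreType
Condition 1 (no descendant of PriorPurchase in the set): FAILS — EmailOpen is a descendant of PriorPurchase.
Condition 2 (every backdoor path blocked by {EmailOpen}):
  P1: blocked at chain node EmailOpen ∈ conditioning set.
  P2: blocked at collider PriceTier (neither it nor any descendant is in the conditioning set).
{EmailOpen} does not satisfy the backdoor criterion.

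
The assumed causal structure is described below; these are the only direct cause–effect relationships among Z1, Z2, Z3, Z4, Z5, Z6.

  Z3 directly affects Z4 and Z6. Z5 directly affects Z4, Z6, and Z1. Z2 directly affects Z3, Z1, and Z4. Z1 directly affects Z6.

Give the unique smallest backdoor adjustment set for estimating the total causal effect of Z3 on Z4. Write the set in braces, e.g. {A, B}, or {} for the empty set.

Variables eligible for adjustment (non-descendants of Z3, excluding Z3 and Z4): {Z1, Z2, Z5}.
Backdoor paths from Z3 to Z4:
  P1: Z3 <- Z2 -> Z1 <- Z5 -> Z4
  P2: Z3 <- Z2 -> Z1 -> Z6 <- Z5 -> Z4
  P3: Z3 <- Z2 -> Z4
The empty set is not sufficient: P3 (Z3 <- Z2 -> Z4) has no collider blocking it and no conditioned non-collider, so it is open.
Try {Z2}:
  P1: blocked at fork node Z2 ∈ conditioning set.
  P2: blocked at fork node Z2 ∈ conditioning set.
  P3: blocked at fork node Z2 ∈ conditioning set.
{Z2} contains no descendant of Z3 and blocks every backdoor path.
No other singleton works — e.g. {Z5} leaves P3 open — so {Z2} is the unique smallest valid adjustment set.

{Z2}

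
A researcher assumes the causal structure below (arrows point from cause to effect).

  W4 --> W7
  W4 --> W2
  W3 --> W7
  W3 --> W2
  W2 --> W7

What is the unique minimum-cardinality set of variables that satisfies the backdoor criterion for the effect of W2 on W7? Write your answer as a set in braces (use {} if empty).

Variables eligible for adjustment (non-descendants of W2, excluding W2 and W7): {W3, W4}.
Backdoor paths from W2 to W7:
  P1: W2 <- W4 -> W7
  P2: W2 <- W3 -> W7
The empty set is not sufficient: P1 (W2 <- W4 -> W7) has no collider blocking it and no conditioned non-collider, so it is open.
Try {W3, W4}:
  P1: blocked at fork node W4 ∈ conditioning set.
  P2: blocked at fork node W3 ∈ conditioning set.
{W3, W4} contains no descendant of W2 and blocks every backdoor path.
Every element of {W3, W4} is needed (dropping W3 leaves P2 open; dropping W4 leaves P1 open), so no proper subset is valid.
Among all size-2 subsets of the eligible variables, only {W3, W4} blocks every backdoor path, so it is the unique smallest valid adjustment set.

{W3, W4}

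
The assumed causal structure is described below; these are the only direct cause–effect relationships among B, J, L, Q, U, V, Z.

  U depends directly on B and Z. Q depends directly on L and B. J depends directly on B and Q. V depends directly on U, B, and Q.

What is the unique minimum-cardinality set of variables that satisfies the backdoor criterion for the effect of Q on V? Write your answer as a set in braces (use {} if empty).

Variables eligible for adjustment (non-descendants of Q, excluding Q and V): {B, L, U, Z}.
Backdoor paths from Q to V:
  P1: Q <- B -> U -> V
  P2: Q <- B -> V
The empty set is not sufficient: P1 (Q <- B -> U -> V) has no collider blocking it and no conditioned non-collider, so it is open.
Try {B}:
  P1: blocked at fork node B ∈ conditioning set.
  P2: blocked at fork node B ∈ conditioning set.
{B} contains no descendant of Q and blocks every backdoor path.
No other singleton works — e.g. {L} leaves P1 open — so {B} is the unique smallest valid adjustment set.

{B}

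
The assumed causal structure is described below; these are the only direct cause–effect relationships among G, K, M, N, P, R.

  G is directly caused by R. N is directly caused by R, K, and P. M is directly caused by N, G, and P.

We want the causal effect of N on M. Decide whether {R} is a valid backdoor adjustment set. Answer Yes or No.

Backdoor paths from N to M (paths whose first edge points into N):
  P1: N <- R -> G -> M
  P2: N <- P -> M
Condition 1 (no descendant of N in the set): holds — descendants of N are {M}; none are in {R}.
Condition 2 (every backdoor path blocked by {R}):
  P1: blocked at fork node R ∈ conditioning set.
  P2: open — no interior node is in the conditioning set.
{R} does not satisfy the backdoor criterion.

No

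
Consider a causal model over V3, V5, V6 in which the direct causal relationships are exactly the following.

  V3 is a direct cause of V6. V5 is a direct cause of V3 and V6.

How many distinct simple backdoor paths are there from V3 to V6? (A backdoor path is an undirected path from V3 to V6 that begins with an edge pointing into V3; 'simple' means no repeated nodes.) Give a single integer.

A backdoor path from V3 to V6 is any simple undirected path whose first edge points into V3 (i.e. leaves V3 via a parent).
Parents of V3: {V5}.
Enumerating:
  P1: V3 <- V5 -> V6
That exhausts the simple backdoor paths. Count: 1.

1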